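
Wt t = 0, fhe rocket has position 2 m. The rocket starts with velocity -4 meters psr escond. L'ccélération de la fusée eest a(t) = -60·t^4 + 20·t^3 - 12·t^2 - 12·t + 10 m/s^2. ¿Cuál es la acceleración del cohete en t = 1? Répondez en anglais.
From the given acceleration equation a(t) = -60·t^4 + 20·t^3 - 12·t^2 - 12·t + 10, we substitute t = 1 to get a = -54.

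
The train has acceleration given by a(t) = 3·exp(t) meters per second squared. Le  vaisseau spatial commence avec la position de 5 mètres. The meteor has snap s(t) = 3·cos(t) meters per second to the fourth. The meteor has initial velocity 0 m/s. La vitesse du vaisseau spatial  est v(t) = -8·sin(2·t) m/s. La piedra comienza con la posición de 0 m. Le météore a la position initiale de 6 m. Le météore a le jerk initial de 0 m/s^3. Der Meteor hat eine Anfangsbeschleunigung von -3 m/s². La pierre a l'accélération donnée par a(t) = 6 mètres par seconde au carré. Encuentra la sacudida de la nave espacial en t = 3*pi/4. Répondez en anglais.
Starting from velocity v(t) = -8·sin(2·t), we take 2 derivatives. Taking d/dt of v(t), we find a(t) = -16·cos(2·t). Differentiating acceleration, we get jerk: j(t) = 32·sin(2·t). Using j(t) = 32·sin(2·t) and substituting t = 3*pi/4, we find j = -32.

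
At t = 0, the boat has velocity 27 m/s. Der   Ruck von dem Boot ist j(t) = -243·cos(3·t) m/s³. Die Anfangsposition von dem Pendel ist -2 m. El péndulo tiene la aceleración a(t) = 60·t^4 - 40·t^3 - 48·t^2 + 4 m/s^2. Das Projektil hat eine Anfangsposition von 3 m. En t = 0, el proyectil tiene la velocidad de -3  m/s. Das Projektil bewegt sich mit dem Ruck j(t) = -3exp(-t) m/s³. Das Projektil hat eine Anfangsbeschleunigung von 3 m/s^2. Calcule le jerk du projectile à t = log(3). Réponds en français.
En utilisant j(t) = -3·exp(-t) et en substituant t = log(3), nous trouvons j = -1.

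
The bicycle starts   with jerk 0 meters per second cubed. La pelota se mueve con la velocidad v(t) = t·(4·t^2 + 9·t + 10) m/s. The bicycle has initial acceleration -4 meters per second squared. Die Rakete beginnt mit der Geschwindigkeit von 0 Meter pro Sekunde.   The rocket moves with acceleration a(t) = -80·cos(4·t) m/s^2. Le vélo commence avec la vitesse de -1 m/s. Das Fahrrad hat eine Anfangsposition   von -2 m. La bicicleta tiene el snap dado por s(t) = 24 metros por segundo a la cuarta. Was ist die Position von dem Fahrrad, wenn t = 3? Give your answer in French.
En partant du snap s(t) = 24, nous prenons 4 primitives. La primitive du snap, avec j(0) = 0, donne le jerk: j(t) = 24·t. En prenant ∫j(t)dt et en appliquant a(0) = -4, nous trouvons a(t) = 12·t^2 - 4. La primitive de l'accélération est la vitesse. En utilisant v(0) = -1, nous obtenons v(t) = 4·t^3 - 4·t - 1. L'intégrale de la vitesse est la position. En utilisant x(0) = -2, nous obtenons x(t) = t^4 - 2·t^2 - t - 2. De l'équation de la position x(t) = t^4 - 2·t^2 - t - 2, nous substituons t = 3 pour obtenir x = 58.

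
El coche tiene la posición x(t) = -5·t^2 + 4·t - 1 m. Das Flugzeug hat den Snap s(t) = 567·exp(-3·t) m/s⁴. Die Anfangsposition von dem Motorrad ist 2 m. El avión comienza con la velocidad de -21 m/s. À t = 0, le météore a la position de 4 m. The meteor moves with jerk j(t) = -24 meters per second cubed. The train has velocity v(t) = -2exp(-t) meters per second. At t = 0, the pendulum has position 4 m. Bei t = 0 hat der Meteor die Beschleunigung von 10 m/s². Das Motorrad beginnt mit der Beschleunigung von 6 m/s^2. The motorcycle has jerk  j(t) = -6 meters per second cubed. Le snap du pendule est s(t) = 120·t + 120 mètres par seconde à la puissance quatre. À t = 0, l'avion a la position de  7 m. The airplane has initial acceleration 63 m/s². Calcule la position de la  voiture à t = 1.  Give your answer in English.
Using x(t) = -5·t^2 + 4·t - 1 and substituting t = 1, we find x = -2.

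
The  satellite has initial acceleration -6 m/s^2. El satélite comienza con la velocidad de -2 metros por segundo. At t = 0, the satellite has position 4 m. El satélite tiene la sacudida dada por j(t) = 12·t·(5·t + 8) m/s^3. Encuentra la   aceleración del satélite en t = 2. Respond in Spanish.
Para resolver esto, necesitamos tomar 1 integral de nuestra ecuación de la sacudida j(t) = 12·t·(5·t + 8). Tomando ∫j(t)dt y aplicando a(0) = -6, encontramos a(t) = 20·t^3 + 48·t^2 - 6. Tenemos la aceleración a(t) = 20·t^3 + 48·t^2 - 6. Sustituyendo t = 2: a(2) = 346.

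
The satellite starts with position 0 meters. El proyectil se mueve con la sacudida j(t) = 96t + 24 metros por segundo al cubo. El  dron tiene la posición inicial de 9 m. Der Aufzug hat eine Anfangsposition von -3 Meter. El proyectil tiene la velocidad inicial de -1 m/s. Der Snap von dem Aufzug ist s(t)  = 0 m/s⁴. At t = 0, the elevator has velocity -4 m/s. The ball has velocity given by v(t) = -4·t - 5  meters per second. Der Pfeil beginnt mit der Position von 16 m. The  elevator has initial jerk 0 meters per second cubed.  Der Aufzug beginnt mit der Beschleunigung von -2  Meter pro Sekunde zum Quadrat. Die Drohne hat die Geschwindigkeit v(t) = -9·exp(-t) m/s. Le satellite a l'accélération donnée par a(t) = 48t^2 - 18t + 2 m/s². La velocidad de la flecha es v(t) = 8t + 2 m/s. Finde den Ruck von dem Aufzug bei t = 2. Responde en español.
Necesitamos integrar nuestra ecuación del snap s(t) = 0 1 vez. Tomando ∫s(t)dt y aplicando j(0) = 0, encontramos j(t) = 0. Usando j(t) = 0 y sustituyendo t = 2, encontramos j = 0.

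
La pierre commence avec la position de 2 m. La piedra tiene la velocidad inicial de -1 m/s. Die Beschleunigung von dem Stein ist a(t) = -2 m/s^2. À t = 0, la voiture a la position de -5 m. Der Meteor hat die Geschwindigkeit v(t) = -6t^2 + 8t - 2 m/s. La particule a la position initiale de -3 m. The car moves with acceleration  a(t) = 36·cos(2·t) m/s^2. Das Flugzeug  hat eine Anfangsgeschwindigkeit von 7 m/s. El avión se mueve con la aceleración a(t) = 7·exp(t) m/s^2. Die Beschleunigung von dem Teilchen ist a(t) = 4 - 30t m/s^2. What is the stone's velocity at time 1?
To solve this, we need to take 1 antiderivative of our acceleration equation a(t) = -2. The integral of acceleration, with v(0) = -1, gives velocity: v(t) = -2·t - 1. We have velocity v(t) = -2·t - 1. Substituting t = 1: v(1) = -3.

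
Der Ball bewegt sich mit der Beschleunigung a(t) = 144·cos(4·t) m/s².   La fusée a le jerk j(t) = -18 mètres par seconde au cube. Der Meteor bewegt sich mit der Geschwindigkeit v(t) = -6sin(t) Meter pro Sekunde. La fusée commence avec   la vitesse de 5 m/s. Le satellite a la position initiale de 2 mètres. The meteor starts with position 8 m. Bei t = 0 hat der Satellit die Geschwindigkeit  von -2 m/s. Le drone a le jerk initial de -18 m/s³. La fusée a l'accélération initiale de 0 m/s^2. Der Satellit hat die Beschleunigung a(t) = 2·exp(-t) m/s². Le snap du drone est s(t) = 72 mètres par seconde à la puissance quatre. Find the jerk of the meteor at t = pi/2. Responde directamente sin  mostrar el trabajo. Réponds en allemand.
Bei t = pi/2, j = 6.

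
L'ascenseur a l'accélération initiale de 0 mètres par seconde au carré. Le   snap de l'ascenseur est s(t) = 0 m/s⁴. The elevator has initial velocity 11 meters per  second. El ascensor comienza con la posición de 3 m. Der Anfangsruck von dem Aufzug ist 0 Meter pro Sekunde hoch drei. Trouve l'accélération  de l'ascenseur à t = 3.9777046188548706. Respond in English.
To solve this, we need to take 2 antiderivatives of our snap equation s(t) = 0. The integral of snap is jerk. Using j(0) = 0, we get j(t) = 0. Integrating jerk and using the initial condition a(0) = 0, we get a(t) = 0. We have acceleration a(t) = 0. Substituting t = 3.9777046188548706: a(3.9777046188548706) = 0.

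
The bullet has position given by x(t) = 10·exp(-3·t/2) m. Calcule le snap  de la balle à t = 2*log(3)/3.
Nous devons dériver notre équation de la position x(t) = 10·exp(-3·t/2) 4 fois. En dérivant la position, nous obtenons la vitesse: v(t) = -15·exp(-3·t/2). En dérivant la vitesse, nous obtenons l'accélération: a(t) = 45·exp(-3·t/2)/2. En dérivant l'accélération, nous obtenons le jerk: j(t) = -135·exp(-3·t/2)/4. En dérivant le jerk, nous obtenons le snap: s(t) = 405·exp(-3·t/2)/8. De l'équation du snap s(t) = 405·exp(-3·t/2)/8, nous substituons t = 2*log(3)/3 pour obtenir s = 135/8.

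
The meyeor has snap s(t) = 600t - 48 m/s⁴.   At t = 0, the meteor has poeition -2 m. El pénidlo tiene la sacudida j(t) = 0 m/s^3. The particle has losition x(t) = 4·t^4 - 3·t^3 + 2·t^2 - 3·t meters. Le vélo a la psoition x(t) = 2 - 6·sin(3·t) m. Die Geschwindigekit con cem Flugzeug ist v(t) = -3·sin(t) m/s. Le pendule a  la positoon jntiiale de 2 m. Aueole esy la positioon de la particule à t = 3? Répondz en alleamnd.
Mit x(t) = 4·t^4 - 3·t^3 + 2·t^2 - 3·t und Einsetzen von t = 3, finden wir x = 252.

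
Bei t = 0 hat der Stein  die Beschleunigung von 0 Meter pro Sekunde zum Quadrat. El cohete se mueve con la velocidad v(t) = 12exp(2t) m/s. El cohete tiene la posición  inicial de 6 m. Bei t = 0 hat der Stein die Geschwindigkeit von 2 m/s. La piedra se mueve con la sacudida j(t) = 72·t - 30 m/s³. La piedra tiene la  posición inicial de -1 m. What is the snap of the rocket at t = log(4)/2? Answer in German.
Um dies zu lösen, müssen wir 3 Ableitungen unserer Gleichung für die Geschwindigkeit v(t) = 12·exp(2·t) nehmen. Durch Ableiten von der Geschwindigkeit erhalten wir die Beschleunigung: a(t) = 24·exp(2·t). Mit d/dt von a(t) finden wir j(t) = 48·exp(2·t). Durch Ableiten von dem Ruck erhalten wir den Snap: s(t) = 96·exp(2·t). Mit s(t) = 96·exp(2·t) und Einsetzen von t = log(4)/2, finden wir s = 384.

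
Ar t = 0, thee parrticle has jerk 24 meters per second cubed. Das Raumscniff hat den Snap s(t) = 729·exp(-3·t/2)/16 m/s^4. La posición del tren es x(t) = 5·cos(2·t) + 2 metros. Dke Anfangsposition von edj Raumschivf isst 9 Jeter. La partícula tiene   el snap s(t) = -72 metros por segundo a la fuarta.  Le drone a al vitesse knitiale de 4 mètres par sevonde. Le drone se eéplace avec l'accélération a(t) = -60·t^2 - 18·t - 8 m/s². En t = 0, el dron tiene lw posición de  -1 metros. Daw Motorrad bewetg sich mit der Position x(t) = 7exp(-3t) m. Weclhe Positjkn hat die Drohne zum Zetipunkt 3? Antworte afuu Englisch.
We need to integrate our acceleration equation a(t) = -60·t^2 - 18·t - 8 2 times. Finding the antiderivative of a(t) and using v(0) = 4: v(t) = -20·t^3 - 9·t^2 - 8·t + 4. The antiderivative of velocity, with x(0) = -1, gives position: x(t) = -5·t^4 - 3·t^3 - 4·t^2 + 4·t - 1. We have position x(t) = -5·t^4 - 3·t^3 - 4·t^2 + 4·t - 1. Substituting t = 3: x(3) = -511.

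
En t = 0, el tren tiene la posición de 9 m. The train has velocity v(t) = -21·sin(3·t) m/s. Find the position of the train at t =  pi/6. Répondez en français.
En partant de la vitesse v(t) = -21·sin(3·t), nous prenons 1 intégrale. En intégrant la vitesse et en utilisant la condition initiale x(0) = 9, nous obtenons x(t) = 7·cos(3·t) + 2. En utilisant x(t) = 7·cos(3·t) + 2 et en substituant t = pi/6, nous trouvons x = 2.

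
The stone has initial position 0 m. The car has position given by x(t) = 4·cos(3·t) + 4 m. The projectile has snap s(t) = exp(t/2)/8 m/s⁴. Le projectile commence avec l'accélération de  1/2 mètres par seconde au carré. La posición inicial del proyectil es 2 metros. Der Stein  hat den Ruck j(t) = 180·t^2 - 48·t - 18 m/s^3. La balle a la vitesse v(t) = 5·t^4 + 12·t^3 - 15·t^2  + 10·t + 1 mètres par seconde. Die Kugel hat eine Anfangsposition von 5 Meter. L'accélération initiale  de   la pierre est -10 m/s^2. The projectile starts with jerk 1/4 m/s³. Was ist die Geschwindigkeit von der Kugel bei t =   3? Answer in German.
Wir haben die Geschwindigkeit v(t) = 5·t^4 + 12·t^3 - 15·t^2 + 10·t + 1. Durch Einsetzen von t = 3: v(3) = 625.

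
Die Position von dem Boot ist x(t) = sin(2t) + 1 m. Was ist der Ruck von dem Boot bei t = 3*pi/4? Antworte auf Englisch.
We must differentiate our position equation x(t) = sin(2·t) + 1 3 times. Taking d/dt of x(t), we find v(t) = 2·cos(2·t). The derivative of velocity gives acceleration: a(t) = -4·sin(2·t). The derivative of acceleration gives jerk: j(t) = -8·cos(2·t). We have jerk j(t) = -8·cos(2·t). Substituting t = 3*pi/4: j(3*pi/4) = 0.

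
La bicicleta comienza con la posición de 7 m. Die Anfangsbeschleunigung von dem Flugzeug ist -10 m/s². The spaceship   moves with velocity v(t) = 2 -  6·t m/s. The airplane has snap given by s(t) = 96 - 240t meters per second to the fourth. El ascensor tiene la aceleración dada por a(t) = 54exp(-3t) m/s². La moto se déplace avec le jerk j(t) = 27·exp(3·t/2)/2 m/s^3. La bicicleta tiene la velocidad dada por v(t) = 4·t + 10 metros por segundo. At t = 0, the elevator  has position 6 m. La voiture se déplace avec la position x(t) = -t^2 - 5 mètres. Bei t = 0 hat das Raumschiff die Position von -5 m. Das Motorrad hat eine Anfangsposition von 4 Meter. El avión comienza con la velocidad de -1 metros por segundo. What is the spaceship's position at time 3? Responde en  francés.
En partant de la vitesse v(t) = 2 - 6·t, nous prenons 1 primitive. En intégrant la vitesse et en utilisant la condition initiale x(0) = -5, nous obtenons x(t) = -3·t^2 + 2·t - 5. Nous avons la position x(t) = -3·t^2 + 2·t - 5. En substituant t = 3: x(3) = -26.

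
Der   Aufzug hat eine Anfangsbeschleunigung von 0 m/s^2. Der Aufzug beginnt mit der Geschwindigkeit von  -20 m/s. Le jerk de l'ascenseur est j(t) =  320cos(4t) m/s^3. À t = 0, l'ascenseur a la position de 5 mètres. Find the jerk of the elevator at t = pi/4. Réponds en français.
En utilisant j(t) = 320·cos(4·t) et en substituant t = pi/4, nous trouvons j = -320.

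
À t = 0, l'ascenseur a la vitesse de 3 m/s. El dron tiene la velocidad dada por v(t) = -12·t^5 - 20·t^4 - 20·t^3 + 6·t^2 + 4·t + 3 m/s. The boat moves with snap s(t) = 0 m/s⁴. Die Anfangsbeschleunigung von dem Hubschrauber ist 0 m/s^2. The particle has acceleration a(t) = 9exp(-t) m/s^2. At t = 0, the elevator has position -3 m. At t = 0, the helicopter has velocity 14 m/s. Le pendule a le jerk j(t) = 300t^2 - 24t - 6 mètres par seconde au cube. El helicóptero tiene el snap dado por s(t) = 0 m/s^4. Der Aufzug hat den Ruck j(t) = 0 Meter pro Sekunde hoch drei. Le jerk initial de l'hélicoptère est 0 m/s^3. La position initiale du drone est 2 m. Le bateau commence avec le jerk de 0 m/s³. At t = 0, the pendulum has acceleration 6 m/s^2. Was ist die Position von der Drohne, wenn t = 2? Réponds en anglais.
To find the answer, we compute 1 integral of v(t) = -12·t^5 - 20·t^4 - 20·t^3 + 6·t^2 + 4·t + 3. Finding the antiderivative of v(t) and using x(0) = 2: x(t) = -2·t^6 - 4·t^5 - 5·t^4 + 2·t^3 + 2·t^2 + 3·t + 2. We have position x(t) = -2·t^6 - 4·t^5 - 5·t^4 + 2·t^3 + 2·t^2 + 3·t + 2. Substituting t = 2: x(2) = -304.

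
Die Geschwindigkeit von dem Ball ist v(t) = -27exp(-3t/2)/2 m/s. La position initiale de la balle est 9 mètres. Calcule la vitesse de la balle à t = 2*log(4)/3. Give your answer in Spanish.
Usando v(t) = -27·exp(-3·t/2)/2 y sustituyendo t = 2*log(4)/3, encontramos v = -27/8.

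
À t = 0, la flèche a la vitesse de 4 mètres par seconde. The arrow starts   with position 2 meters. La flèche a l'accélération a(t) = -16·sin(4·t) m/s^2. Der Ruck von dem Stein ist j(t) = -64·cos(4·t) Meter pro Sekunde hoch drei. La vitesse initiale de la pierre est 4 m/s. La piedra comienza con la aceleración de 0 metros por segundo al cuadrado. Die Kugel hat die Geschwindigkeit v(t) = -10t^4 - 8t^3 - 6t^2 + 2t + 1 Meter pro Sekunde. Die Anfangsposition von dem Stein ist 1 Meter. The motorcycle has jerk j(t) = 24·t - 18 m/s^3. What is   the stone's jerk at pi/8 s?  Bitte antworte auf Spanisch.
De la ecuación de la sacudida j(t) = -64·cos(4·t), sustituimos t = pi/8 para obtener j = 0.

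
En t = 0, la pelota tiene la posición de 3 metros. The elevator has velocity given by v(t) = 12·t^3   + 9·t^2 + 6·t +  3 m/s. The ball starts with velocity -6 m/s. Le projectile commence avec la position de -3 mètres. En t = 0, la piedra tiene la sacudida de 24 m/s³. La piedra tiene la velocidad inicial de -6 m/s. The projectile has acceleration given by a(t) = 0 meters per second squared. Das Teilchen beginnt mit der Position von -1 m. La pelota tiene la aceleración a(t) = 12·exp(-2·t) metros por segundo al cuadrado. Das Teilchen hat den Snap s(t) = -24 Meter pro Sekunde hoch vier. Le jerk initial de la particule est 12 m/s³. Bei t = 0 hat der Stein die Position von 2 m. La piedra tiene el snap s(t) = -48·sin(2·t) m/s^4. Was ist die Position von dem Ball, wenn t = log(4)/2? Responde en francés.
Pour résoudre ceci, nous devons prendre 2 primitives de notre équation de l'accélération a(t) = 12·exp(-2·t). L'intégrale de l'accélération est la vitesse. En utilisant v(0) = -6, nous obtenons v(t) = -6·exp(-2·t). L'intégrale de la vitesse est la position. En utilisant x(0) = 3, nous obtenons x(t) = 3·exp(-2·t). En utilisant x(t) = 3·exp(-2·t) et en substituant t = log(4)/2, nous trouvons x = 3/4.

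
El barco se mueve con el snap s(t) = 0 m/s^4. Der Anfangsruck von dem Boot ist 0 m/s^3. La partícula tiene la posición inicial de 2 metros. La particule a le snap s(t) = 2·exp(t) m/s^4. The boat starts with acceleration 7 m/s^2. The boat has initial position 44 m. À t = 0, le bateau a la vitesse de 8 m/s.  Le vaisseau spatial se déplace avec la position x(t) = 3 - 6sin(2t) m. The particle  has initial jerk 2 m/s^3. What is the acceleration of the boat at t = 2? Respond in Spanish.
Para resolver esto, necesitamos tomar 2 antiderivadas de nuestra ecuación del snap s(t) = 0. Integrando el snap y usando la condición inicial j(0) = 0, obtenemos j(t) = 0. La antiderivada de la sacudida, con a(0) = 7, da la aceleración: a(t) = 7. De la ecuación de la aceleración a(t) = 7, sustituimos t = 2 para obtener a = 7.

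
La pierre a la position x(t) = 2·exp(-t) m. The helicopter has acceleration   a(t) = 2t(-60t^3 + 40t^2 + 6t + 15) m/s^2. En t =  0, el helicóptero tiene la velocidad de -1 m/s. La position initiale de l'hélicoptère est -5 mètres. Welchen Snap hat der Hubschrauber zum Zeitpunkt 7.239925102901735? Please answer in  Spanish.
Partiendo de la aceleración a(t) = 2·t·(-60·t^3 + 40·t^2 + 6·t + 15), tomamos 2 derivadas. Derivando la aceleración, obtenemos la sacudida: j(t) = -120·t^3 + 80·t^2 + 2·t·(-180·t^2 + 80·t + 6) + 12·t + 30. La derivada de la sacudida da el snap: s(t) = -720·t^2 + 2·t·(80 - 360·t) + 320·t + 24. Tenemos el snap s(t) = -720·t^2 + 2·t·(80 - 360·t) + 320·t + 24. Sustituyendo t = 7.239925102901735: s(7.239925102901735) = -71980.6182643096.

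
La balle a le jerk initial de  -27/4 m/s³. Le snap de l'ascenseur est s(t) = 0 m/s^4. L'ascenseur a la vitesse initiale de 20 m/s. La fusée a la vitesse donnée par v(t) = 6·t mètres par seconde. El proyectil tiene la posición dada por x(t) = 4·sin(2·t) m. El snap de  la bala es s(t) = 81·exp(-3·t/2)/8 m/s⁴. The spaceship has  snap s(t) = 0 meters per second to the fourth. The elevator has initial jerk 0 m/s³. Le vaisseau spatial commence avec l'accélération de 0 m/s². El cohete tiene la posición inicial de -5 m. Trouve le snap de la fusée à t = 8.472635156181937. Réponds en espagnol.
Para resolver esto, necesitamos tomar 3 derivadas de nuestra ecuación de la velocidad v(t) = 6·t. Tomando d/dt de v(t), encontramos a(t) = 6. Tomando d/dt de a(t), encontramos j(t) = 0. La derivada de la sacudida da el snap: s(t) = 0. Usando s(t) = 0 y sustituyendo t = 8.472635156181937, encontramos s = 0.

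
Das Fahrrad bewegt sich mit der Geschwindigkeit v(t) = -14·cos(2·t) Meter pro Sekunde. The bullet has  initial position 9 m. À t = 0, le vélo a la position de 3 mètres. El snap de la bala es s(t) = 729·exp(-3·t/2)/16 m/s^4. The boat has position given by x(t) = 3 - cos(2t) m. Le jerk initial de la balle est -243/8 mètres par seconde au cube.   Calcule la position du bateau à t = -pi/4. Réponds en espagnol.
De la ecuación de la posición x(t) = 3 - cos(2·t), sustituimos t = -pi/4 para obtener x = 3.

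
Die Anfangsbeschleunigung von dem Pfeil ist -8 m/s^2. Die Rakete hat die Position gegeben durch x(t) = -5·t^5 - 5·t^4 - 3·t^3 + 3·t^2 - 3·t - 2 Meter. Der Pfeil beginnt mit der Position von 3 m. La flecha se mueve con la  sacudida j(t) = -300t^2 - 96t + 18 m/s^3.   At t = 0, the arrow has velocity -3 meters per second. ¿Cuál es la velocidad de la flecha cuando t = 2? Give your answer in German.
Ausgehend von dem Ruck j(t) = -300·t^2 - 96·t + 18, nehmen wir 2 Stammfunktionen. Das Integral von dem Ruck ist die Beschleunigung. Mit a(0) = -8 erhalten wir a(t) = -100·t^3 - 48·t^2 + 18·t - 8. Mit ∫a(t)dt und Anwendung von v(0) = -3, finden wir v(t) = -25·t^4 - 16·t^3 + 9·t^2 - 8·t - 3. Wir haben die Geschwindigkeit v(t) = -25·t^4 - 16·t^3 + 9·t^2 - 8·t - 3. Durch Einsetzen von t = 2: v(2) = -511.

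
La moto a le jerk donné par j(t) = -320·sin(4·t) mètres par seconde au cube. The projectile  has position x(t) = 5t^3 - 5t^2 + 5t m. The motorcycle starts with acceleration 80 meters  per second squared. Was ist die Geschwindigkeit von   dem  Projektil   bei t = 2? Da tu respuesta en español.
Para resolver esto, necesitamos tomar 1 derivada de nuestra ecuación de la posición x(t) = 5·t^3 - 5·t^2 + 5·t. La derivada de la posición da la velocidad: v(t) = 15·t^2 - 10·t + 5. Tenemos la velocidad v(t) = 15·t^2 - 10·t + 5. Sustituyendo t = 2: v(2) = 45.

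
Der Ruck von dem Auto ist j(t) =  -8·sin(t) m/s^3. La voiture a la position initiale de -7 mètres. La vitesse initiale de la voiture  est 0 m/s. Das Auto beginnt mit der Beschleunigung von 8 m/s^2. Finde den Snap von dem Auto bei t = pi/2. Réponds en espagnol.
Partiendo de la sacudida j(t) = -8·sin(t), tomamos 1 derivada. Derivando la sacudida, obtenemos el snap: s(t) = -8·cos(t). Usando s(t) = -8·cos(t) y sustituyendo t = pi/2, encontramos s = 0.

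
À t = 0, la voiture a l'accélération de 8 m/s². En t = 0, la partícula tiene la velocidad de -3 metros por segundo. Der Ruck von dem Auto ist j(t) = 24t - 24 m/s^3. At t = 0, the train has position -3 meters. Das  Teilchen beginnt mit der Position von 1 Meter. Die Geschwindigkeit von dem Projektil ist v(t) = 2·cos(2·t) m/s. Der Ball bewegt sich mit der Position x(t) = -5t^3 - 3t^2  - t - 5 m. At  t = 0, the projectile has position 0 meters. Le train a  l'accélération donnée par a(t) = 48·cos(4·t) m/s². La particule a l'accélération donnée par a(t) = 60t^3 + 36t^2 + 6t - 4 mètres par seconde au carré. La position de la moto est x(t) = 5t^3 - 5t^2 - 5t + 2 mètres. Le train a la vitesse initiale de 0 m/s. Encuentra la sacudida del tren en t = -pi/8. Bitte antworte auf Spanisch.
Partiendo de la aceleración a(t) = 48·cos(4·t), tomamos 1 derivada. Tomando d/dt de a(t), encontramos j(t) = -192·sin(4·t). Tenemos la sacudida j(t) = -192·sin(4·t). Sustituyendo t = -pi/8: j(-pi/8) = 192.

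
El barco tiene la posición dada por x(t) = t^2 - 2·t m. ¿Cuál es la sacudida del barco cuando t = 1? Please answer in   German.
Wir müssen unsere Gleichung für die Position x(t) = t^2 - 2·t 3-mal ableiten. Durch Ableiten von der Position erhalten wir die Geschwindigkeit: v(t) = 2·t - 2. Die Ableitung von der Geschwindigkeit ergibt die Beschleunigung: a(t) = 2. Mit d/dt von a(t) finden wir j(t) = 0. Mit j(t) = 0 und Einsetzen von t = 1, finden wir j = 0.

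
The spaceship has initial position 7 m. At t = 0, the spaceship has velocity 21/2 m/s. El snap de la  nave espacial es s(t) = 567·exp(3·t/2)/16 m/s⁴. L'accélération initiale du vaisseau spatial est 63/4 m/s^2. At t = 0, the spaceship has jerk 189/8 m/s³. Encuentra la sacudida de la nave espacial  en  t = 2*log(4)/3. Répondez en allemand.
Um dies zu lösen, müssen wir 1 Integral unserer Gleichung für den Snap s(t) = 567·exp(3·t/2)/16 finden. Mit ∫s(t)dt und Anwendung von j(0) = 189/8, finden wir j(t) = 189·exp(3·t/2)/8. Mit j(t) = 189·exp(3·t/2)/8 und Einsetzen von t = 2*log(4)/3, finden wir j = 189/2.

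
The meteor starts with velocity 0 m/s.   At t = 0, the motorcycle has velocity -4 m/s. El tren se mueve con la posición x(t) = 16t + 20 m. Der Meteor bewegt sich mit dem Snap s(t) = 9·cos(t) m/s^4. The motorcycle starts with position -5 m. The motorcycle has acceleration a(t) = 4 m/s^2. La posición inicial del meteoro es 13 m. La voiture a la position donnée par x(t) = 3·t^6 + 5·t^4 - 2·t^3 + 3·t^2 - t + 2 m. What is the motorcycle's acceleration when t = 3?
We have acceleration a(t) = 4. Substituting t = 3: a(3) = 4.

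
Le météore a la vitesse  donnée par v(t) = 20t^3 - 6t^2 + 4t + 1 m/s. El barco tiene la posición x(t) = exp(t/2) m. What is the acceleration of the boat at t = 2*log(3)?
Starting from position x(t) = exp(t/2), we take 2 derivatives. Differentiating position, we get velocity: v(t) = exp(t/2)/2. Differentiating velocity, we get acceleration: a(t) = exp(t/2)/4. We have acceleration a(t) = exp(t/2)/4. Substituting t = 2*log(3): a(2*log(3)) = 3/4.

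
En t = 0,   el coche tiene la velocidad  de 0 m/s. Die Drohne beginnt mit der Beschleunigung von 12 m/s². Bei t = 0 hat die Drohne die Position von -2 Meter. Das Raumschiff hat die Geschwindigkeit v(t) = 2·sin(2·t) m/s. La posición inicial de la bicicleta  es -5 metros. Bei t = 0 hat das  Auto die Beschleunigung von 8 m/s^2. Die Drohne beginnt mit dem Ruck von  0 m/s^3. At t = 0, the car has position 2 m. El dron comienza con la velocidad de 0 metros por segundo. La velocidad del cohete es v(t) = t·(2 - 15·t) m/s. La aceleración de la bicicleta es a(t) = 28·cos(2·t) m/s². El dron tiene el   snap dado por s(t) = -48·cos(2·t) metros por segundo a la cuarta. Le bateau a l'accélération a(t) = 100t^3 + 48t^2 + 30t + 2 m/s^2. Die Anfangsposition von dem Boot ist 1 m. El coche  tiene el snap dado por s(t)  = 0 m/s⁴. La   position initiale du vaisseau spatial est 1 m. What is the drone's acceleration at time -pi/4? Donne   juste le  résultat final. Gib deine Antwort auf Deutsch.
Die Beschleunigung bei t = -pi/4 ist a = 0.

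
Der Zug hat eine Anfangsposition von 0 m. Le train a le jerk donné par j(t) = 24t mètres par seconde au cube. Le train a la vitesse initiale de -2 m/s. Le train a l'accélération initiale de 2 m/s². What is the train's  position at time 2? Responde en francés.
Nous devons intégrer notre équation du jerk j(t) = 24·t 3 fois. En prenant ∫j(t)dt et en appliquant a(0) = 2, nous trouvons a(t) = 12·t^2 + 2. L'intégrale de l'accélération est la vitesse. En utilisant v(0) = -2, nous obtenons v(t) = 4·t^3 + 2·t - 2. La primitive de la vitesse est la position. En utilisant x(0) = 0, nous obtenons x(t) = t^4 + t^2 - 2·t. En utilisant x(t) = t^4 + t^2 - 2·t et en substituant t = 2, nous trouvons x = 16.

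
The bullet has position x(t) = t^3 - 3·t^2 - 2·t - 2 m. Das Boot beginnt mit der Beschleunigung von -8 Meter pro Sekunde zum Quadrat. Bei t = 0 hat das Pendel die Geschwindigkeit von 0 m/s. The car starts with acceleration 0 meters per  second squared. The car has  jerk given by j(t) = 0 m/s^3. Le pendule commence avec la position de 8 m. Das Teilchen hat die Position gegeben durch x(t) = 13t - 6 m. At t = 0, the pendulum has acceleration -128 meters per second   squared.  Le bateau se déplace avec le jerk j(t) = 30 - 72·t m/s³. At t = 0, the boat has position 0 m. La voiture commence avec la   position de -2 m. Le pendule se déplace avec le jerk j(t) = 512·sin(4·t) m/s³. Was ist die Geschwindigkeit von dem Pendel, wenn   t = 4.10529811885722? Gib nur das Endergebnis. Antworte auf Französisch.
v(4.10529811885722) = 20.9369368326695.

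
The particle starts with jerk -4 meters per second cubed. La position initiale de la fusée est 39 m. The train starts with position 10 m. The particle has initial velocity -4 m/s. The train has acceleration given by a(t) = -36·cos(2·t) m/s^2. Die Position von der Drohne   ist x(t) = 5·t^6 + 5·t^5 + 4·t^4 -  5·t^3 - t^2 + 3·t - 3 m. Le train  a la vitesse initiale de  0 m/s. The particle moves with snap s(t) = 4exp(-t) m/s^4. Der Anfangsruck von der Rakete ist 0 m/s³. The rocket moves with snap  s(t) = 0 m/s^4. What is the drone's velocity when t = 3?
To solve this, we need to take 1 derivative of our position equation x(t) = 5·t^6 + 5·t^5 + 4·t^4 - 5·t^3 - t^2 + 3·t - 3. Taking d/dt of x(t), we find v(t) = 30·t^5 + 25·t^4 + 16·t^3 - 15·t^2 - 2·t + 3. From the given velocity equation v(t) = 30·t^5 + 25·t^4 + 16·t^3 - 15·t^2 - 2·t + 3, we substitute t = 3 to get v = 9609.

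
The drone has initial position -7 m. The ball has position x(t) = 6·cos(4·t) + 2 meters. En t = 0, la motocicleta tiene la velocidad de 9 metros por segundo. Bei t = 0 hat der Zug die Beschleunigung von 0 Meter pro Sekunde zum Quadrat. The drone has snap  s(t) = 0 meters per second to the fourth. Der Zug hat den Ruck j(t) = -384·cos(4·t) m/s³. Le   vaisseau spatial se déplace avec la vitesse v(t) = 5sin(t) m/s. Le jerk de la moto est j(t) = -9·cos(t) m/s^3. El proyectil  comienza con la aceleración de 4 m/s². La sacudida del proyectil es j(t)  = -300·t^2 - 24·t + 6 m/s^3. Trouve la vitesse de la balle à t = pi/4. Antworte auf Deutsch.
Ausgehend von der Position x(t) = 6·cos(4·t) + 2, nehmen wir 1 Ableitung. Durch Ableiten von der Position erhalten wir die Geschwindigkeit: v(t) = -24·sin(4·t). Mit v(t) = -24·sin(4·t) und Einsetzen von t = pi/4, finden wir v = 0.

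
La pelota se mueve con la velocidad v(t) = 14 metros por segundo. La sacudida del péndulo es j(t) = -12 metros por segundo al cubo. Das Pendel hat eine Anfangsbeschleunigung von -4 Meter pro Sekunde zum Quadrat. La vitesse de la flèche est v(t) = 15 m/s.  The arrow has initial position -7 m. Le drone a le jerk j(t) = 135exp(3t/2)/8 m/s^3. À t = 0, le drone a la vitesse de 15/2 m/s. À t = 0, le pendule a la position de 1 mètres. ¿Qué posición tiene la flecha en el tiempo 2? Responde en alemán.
Ausgehend von der Geschwindigkeit v(t) = 15, nehmen wir 1 Stammfunktion. Durch Integration von der Geschwindigkeit und Verwendung der Anfangsbedingung x(0) = -7, erhalten wir x(t) = 15·t - 7. Mit x(t) = 15·t - 7 und Einsetzen von t = 2, finden wir x = 23.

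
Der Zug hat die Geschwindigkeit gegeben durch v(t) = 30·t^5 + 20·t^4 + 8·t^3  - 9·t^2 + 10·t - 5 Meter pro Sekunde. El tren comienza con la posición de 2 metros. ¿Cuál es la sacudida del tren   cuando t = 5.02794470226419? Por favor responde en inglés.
Starting from velocity v(t) = 30·t^5 + 20·t^4 + 8·t^3 - 9·t^2 + 10·t - 5, we take 2 derivatives. The derivative of velocity gives acceleration: a(t) = 150·t^4 + 80·t^3 + 24·t^2 - 18·t + 10. Differentiating acceleration, we get jerk: j(t) = 600·t^3 + 240·t^2 + 48·t - 18. From the given jerk equation j(t) = 600·t^3 + 240·t^2 + 48·t - 18, we substitute t = 5.02794470226419 to get j = 82555.1489013431.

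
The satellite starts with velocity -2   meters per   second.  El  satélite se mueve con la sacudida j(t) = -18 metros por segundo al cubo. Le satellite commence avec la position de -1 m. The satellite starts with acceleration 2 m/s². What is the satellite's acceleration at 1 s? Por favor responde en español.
Necesitamos integrar nuestra ecuación de la sacudida j(t) = -18 1 vez. La integral de la sacudida es la aceleración. Usando a(0) = 2, obtenemos a(t) = 2 - 18·t. De la ecuación de la aceleración a(t) = 2 - 18·t, sustituimos t = 1 para obtener a = -16.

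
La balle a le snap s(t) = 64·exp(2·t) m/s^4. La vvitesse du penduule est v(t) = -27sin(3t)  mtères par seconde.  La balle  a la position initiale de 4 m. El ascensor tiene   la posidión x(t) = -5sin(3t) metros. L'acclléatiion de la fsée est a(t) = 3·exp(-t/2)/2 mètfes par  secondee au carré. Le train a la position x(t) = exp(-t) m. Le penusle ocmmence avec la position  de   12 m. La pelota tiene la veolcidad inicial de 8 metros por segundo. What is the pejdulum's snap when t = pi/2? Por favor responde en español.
Debemos derivar nuestra ecuación de la velocidad v(t) = -27·sin(3·t) 3 veces. Derivando la velocidad, obtenemos la aceleración: a(t) = -81·cos(3·t). La derivada de la aceleración da la sacudida: j(t) = 243·sin(3·t). Derivando la sacudida, obtenemos el snap: s(t) = 729·cos(3·t). Tenemos el snap s(t) = 729·cos(3·t). Sustituyendo t = pi/2: s(pi/2) = 0.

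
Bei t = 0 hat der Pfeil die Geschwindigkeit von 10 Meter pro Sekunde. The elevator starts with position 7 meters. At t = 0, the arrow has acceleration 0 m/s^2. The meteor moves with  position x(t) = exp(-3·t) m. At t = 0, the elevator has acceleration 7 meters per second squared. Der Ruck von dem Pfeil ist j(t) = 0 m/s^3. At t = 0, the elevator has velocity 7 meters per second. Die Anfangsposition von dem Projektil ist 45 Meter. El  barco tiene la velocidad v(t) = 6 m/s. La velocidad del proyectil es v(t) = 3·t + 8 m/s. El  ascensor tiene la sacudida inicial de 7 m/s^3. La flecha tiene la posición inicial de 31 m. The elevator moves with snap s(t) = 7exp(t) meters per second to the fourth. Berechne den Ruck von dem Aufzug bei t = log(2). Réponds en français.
En partant du snap s(t) = 7·exp(t), nous prenons 1 intégrale. L'intégrale du snap, avec j(0) = 7, donne le jerk: j(t) = 7·exp(t). En utilisant j(t) = 7·exp(t) et en substituant t = log(2), nous trouvons j = 14.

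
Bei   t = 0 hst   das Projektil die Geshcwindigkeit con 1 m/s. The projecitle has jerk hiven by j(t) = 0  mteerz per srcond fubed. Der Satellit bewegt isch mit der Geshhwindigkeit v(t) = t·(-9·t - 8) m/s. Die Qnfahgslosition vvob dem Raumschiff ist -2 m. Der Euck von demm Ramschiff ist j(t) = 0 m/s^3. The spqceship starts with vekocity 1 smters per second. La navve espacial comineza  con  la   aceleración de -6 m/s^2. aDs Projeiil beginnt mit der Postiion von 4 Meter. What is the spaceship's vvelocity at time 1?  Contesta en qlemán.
Wir müssen die Stammfunktion unserer Gleichung für den Ruck j(t) = 0 2-mal finden. Mit ∫j(t)dt und Anwendung von a(0) = -6, finden wir a(t) = -6. Durch Integration von der Beschleunigung und Verwendung der Anfangsbedingung v(0) = 1, erhalten wir v(t) = 1 - 6·t. Mit v(t) = 1 - 6·t und Einsetzen von t = 1, finden wir v = -5.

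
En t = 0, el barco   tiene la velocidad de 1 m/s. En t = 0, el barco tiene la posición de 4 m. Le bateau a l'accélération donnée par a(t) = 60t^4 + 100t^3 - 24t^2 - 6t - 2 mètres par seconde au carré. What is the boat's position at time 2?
To solve this, we need to take 2 integrals of our acceleration equation a(t) = 60·t^4 + 100·t^3 - 24·t^2 - 6·t - 2. The integral of acceleration is velocity. Using v(0) = 1, we get v(t) = 12·t^5 + 25·t^4 - 8·t^3 - 3·t^2 - 2·t + 1. Taking ∫v(t)dt and applying x(0) = 4, we find x(t) = 2·t^6 + 5·t^5 - 2·t^4 - t^3 - t^2 + t + 4. Using x(t) = 2·t^6 + 5·t^5 - 2·t^4 - t^3 - t^2 + t + 4 and substituting t = 2, we find x = 250.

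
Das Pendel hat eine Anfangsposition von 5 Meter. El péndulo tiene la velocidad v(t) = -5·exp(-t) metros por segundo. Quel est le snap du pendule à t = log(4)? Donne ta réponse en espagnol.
Para resolver esto, necesitamos tomar 3 derivadas de nuestra ecuación de la velocidad v(t) = -5·exp(-t). Tomando d/dt de v(t), encontramos a(t) = 5·exp(-t). La derivada de la aceleración da la sacudida: j(t) = -5·exp(-t). La derivada de la sacudida da el snap: s(t) = 5·exp(-t). Tenemos el snap s(t) = 5·exp(-t). Sustituyendo t = log(4): s(log(4)) = 5/4.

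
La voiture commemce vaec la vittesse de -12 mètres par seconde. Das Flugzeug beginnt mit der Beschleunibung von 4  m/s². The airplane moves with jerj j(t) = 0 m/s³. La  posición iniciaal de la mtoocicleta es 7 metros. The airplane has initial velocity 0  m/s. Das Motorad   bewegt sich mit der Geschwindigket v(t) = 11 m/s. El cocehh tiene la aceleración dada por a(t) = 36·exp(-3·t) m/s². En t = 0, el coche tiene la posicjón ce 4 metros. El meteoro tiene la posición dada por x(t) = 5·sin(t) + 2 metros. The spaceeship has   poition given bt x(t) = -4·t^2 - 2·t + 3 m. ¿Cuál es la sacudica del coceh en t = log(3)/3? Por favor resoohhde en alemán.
Ausgehend von der Beschleunigung a(t) = 36·exp(-3·t), nehmen wir 1 Ableitung. Durch Ableiten von der Beschleunigung erhalten wir den Ruck: j(t) = -108·exp(-3·t). Aus der Gleichung für den Ruck j(t) = -108·exp(-3·t), setzen wir t = log(3)/3 ein und erhalten j = -36.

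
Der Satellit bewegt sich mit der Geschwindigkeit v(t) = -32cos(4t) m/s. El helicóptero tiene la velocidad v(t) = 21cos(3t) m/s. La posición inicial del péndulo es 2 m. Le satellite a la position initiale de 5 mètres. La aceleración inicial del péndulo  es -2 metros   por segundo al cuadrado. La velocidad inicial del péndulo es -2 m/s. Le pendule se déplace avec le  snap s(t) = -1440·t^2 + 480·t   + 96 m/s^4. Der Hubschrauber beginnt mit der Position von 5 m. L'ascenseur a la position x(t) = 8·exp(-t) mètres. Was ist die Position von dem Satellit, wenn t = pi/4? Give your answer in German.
Wir müssen die Stammfunktion unserer Gleichung für die Geschwindigkeit v(t) = -32·cos(4·t) 1-mal finden. Mit ∫v(t)dt und Anwendung von x(0) = 5, finden wir x(t) = 5 - 8·sin(4·t). Wir haben die Position x(t) = 5 - 8·sin(4·t). Durch Einsetzen von t = pi/4: x(pi/4) = 5.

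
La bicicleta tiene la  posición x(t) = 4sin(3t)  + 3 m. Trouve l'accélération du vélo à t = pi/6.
Pour résoudre ceci, nous devons prendre 2 dérivées de notre équation de la position x(t) = 4·sin(3·t) + 3. La dérivée de la position donne la vitesse: v(t) = 12·cos(3·t). La dérivée de la vitesse donne l'accélération: a(t) = -36·sin(3·t). Nous avons l'accélération a(t) = -36·sin(3·t). En substituant t = pi/6: a(pi/6) = -36.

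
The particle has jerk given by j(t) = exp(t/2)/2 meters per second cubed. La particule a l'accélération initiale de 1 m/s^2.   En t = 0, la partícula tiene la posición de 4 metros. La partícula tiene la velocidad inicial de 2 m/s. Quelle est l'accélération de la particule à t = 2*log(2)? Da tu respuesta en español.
Debemos encontrar la integral de nuestra ecuación de la sacudida j(t) = exp(t/2)/2 1 vez. La antiderivada de la sacudida es la aceleración. Usando a(0) = 1, obtenemos a(t) = exp(t/2). Usando a(t) = exp(t/2) y sustituyendo t = 2*log(2), encontramos a = 2.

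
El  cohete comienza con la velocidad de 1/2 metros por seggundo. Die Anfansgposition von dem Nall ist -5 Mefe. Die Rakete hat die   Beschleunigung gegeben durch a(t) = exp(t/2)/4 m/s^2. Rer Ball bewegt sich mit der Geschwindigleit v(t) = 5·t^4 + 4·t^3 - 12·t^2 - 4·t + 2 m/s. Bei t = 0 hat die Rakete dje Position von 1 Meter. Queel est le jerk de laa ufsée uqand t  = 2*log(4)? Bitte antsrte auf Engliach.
We must differentiate our acceleration equation a(t) = exp(t/2)/4 1 time. Taking d/dt of a(t), we find j(t) = exp(t/2)/8. From the given jerk equation j(t) = exp(t/2)/8, we substitute t = 2*log(4) to get j = 1/2.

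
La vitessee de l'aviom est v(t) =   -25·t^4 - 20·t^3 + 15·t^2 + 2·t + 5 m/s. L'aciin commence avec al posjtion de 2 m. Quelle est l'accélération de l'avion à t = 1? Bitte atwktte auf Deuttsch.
Wir müssen unsere Gleichung für die Geschwindigkeit v(t) = -25·t^4 - 20·t^3 + 15·t^2 + 2·t + 5 1-mal ableiten. Die Ableitung von der Geschwindigkeit ergibt die Beschleunigung: a(t) = -100·t^3 - 60·t^2 + 30·t + 2. Mit a(t) = -100·t^3 - 60·t^2 + 30·t + 2 und Einsetzen von t = 1, finden wir a = -128.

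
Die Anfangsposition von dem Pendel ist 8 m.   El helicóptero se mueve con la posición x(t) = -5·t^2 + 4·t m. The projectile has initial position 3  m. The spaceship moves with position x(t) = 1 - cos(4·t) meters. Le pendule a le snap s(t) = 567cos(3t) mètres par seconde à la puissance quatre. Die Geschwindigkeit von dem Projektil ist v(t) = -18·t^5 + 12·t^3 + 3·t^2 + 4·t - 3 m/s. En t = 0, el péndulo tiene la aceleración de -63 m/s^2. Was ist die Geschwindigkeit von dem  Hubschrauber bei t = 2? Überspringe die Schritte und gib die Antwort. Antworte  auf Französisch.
La vitesse à t = 2 est v = -16.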